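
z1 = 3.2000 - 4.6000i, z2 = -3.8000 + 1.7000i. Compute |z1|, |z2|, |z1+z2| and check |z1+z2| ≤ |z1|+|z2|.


|z1| = sqrt(3.2^2 + (-4.6)^2) = sqrt(31.4) = 5.6036
|z2| = sqrt((-3.8)^2 + 1.7^2) = sqrt(17.33) = 4.1629
z1+z2 = -0.6000 - 2.9000i
|z1+z2| = sqrt(8.77) = 2.9614
|z1|+|z2| = 5.6036 + 4.1629 = 9.7665

|z1+z2| = 2.9614 ≤ |z1|+|z2| = 9.7665 (verified)


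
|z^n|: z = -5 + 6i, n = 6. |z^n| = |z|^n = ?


|z| = sqrt(25+36) = sqrt(61) = 7.8102
|z^6| = |z|^6 = (sqrt(61))^6 = 61^3 = 226981

|z^6| = 226981


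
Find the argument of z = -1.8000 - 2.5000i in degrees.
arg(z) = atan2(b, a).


Re = -1.8, Im = -2.5
arg = atan2(-2.5, -1.8) = -125.7539 degrees

arg(z) = -125.7539 degrees


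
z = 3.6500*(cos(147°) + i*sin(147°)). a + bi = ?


a = 3.6500*cos(147°) = 3.6500*(-0.83867) = -3.0611
b = 3.6500*sin(147°) = 3.6500*0.54464 = 1.9879

-3.0611 + 1.9879i


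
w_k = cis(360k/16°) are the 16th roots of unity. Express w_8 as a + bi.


Angle = 360*8/16 = 180°
a = cos(180°) = -1.0000
b = sin(180°) = 0

-1.0000 + 0i


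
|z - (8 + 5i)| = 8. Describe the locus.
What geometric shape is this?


|z - z0| = r is a circle with center z0 and radius r.
Center = (8, 5), radius = 8

Circle with center (8, 5) and radius 8


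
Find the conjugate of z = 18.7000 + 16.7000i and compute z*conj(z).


z_bar = 18.7000 - 16.7000i
z*z_bar = 18.7^2 + 16.7^2 = 349.69 + 278.89 = 628.58

z_bar = 18.7000 - 16.7000i, z*z_bar = 628.58


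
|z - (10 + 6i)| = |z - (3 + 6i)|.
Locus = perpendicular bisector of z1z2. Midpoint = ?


Equal distances means the locus is the perpendicular bisector of z1 and z2.
Midpoint = ((10+3)/2, (6+6)/2) = (6.5000, 6.0000)

Perpendicular bisector through (6.5000, 6.0000)


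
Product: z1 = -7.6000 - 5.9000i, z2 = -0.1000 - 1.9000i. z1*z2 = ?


Real = -7.6*(-0.1) - (-5.9)*(-1.9) = 0.76 - 11.21 = -10.45
Imag = -7.6*(-1.9) - (0.1)*(-5.9) = 14.44 + 0.59 = 15.03

-10.4500 + 15.0300i


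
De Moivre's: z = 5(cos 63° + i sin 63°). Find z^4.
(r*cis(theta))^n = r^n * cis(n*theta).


r^4 = 5^4 = 625
n*theta = 4*63° = 252° = 252° (mod 360)
a = 625*cos(252°) = -193.1356
b = 625*sin(252°) = -594.4103

625 cis(252°) = -193.1356 - 594.4103i


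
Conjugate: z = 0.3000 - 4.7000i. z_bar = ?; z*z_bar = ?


z_bar = 0.3000 + 4.7000i
z*z_bar = 0.3^2 + (-4.7)^2 = 0.09 + 22.09 = 22.18

z_bar = 0.3000 + 4.7000i, z*z_bar = 22.18


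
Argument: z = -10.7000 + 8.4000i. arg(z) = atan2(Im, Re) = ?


Re = -10.7, Im = 8.4
arg = atan2(8.4, -10.7) = 141.8664 degrees

arg(z) = 141.8664 degrees


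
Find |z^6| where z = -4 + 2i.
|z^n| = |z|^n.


|z| = sqrt(16+4) = sqrt(20) = 4.4721
|z^6| = |z|^6 = (sqrt(20))^6 = 20^3 = 8000

|z^6| = 8000


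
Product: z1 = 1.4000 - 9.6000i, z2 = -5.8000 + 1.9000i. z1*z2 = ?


Real = 1.4*(-5.8) - (-9.6)*1.9 = -8.12 - (-18.24) = 10.12
Imag = 1.4*1.9 - (5.8)*(-9.6) = 2.66 + 55.68 = 58.34

10.1200 + 58.3400i


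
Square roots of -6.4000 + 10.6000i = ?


|z| = sqrt(40.96+112.36) = 12.3822
sqrt((|z|+a)/2) = sqrt((12.3822+(-6.4))/2) = sqrt(2.9911) = 1.7295
sqrt((|z|-a)/2) = sqrt((12.3822-(-6.4))/2) = sqrt(9.3911) = 3.0645

±(1.7295 + 3.0645i) i.e. 1.7295 + 3.0645i and -1.7295 - 3.0645i


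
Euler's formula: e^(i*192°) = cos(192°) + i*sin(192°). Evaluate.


cos(192°) = -0.9781
sin(192°) = -0.2079

e^(i*192°) = -0.9781 - 0.2079i


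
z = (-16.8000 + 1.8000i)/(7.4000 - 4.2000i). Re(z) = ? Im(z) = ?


Multiply by conjugate: (-16.8000 + 1.8000i)(7.4000 + 4.2000i) / (7.4^2 + (-4.2)^2)
Numerator real = -16.8*7.4 + 1.8*(-4.2) = -131.88
Numerator imag = 1.8*7.4 - (-16.8)*(-4.2) = -57.24
Denominator = 72.4
Re(z) = -131.88/72.4 = -1.8215
Im(z) = -57.24/72.4 = -0.7906

Re(z) = -1.8215, Im(z) = -0.7906


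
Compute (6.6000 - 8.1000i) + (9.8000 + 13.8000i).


Real: 6.6 + 9.8 = 16.4
Imag: -8.1 + 13.8 = 5.7

16.4000 + 5.7000i


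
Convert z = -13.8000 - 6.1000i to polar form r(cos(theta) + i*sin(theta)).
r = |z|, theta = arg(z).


r = sqrt(190.44+37.21) = sqrt(227.65) = 15.0881
theta = atan2(-6.1, -13.8) = -156.1532 degrees

r = 15.0881, theta = -156.1532 degrees


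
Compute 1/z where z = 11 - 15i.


|z|^2 = 121+225 = 346
1/z = (11 + 15i)/346

1/z = 0.0318 + 0.0434i


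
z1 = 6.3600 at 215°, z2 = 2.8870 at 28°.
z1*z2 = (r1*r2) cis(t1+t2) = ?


r = 6.3600 * 2.8870 = 18.3613
theta = 215° + 28° = 243° = 243° (mod 360)

18.3613 cis(243°)


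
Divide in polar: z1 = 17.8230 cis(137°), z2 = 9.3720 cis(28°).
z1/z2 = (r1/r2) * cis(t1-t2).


r = 17.8230 / 9.3720 = 1.9017
theta = 137° - 28° = 109° = 109° (mod 360)

1.9017 cis(109°)


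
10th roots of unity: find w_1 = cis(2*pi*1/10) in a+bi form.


Angle = 360*1/10 = 36°
a = cos(36°) = 0.8090
b = sin(36°) = 0.5878

0.8090 + 0.5878i


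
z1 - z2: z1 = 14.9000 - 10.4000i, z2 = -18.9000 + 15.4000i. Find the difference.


Real: 14.9 + 18.9 = 33.8
Imag: -10.4 - 15.4 = -25.8

33.8000 - 25.8000i


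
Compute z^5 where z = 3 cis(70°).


r^5 = 3^5 = 243
n*theta = 5*70° = 350° = 350° (mod 360)
a = 243*cos(350°) = 239.3083
b = 243*sin(350°) = -42.1965

243 cis(350°) = 239.3083 - 42.1965i


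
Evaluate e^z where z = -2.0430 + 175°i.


e^-2.0430 = 0.1296
cos(175°) = -0.9962
sin(175°) = 0.0872
Real = 0.1296*(-0.9962) = -0.1291
Imag = 0.1296*0.0872 = 0.0113

-0.1291 + 0.0113i


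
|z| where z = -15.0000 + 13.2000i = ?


|z| = sqrt((-15)^2 + 13.2^2) = sqrt(225 + 174.24) = sqrt(399.24) = 19.9810

|z| = 19.9810


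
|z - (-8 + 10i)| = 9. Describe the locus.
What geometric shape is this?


|z - z0| = r is a circle with center z0 and radius r.
Center = (-8, 10), radius = 9

Circle with center (-8, 10) and radius 9


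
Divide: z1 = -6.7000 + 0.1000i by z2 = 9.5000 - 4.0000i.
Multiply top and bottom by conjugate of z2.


Conjugate of z2 = 9.5000 + 4.0000i
Numerator: (-6.7000 + 0.1000i)(9.5000 + 4.0000i) = -64.0500 - 25.8500i
Denominator: 9.5^2 + (-4)^2 = 106.25
Result = (-64.0500 - 25.8500i)/106.25

-0.6028 - 0.2433i


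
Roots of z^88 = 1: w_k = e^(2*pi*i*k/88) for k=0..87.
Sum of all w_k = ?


The sum of all 88th roots of unity is 0.
Geometric series: (1 - w^88)/(1 - w) = (1-1)/(1-w) = 0 since w^88 = 1, w ≠ 1.
Alternatively: coefficient of z^87 in z^88 - 1 is 0.

0


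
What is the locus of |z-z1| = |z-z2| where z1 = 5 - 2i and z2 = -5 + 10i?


Equal distances means the locus is the perpendicular bisector of z1 and z2.
Midpoint = ((5+(-5))/2, (-2+10)/2) = (0, 4.0000)

Perpendicular bisector through (0, 4.0000)


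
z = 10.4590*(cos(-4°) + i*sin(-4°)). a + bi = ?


a = 10.4590*cos(-4°) = 10.4590*0.99756 = 10.4335
b = 10.4590*sin(-4°) = 10.4590*(-0.06976) = -0.7296

10.4335 - 0.7296i


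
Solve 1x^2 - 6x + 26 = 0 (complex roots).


disc = (-6)^2 - 4*1*26 = 36 - 104 = -68
sqrt(|disc|) = sqrt(68) = 8.2462
Real part = 6/(2*1) = 3.0000
Imag part = 8.2462/(2*1) = 4.1231

3.0000 ± 4.1231i


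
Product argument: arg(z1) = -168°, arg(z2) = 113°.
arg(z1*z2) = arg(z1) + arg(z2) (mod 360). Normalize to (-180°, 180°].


arg(z1*z2) = -168° + 113° = -55°
Normalized to (-180°, 180°]: -55°

-55°


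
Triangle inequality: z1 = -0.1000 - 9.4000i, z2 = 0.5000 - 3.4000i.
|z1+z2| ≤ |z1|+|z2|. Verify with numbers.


|z1| = sqrt((-0.1)^2 + (-9.4)^2) = sqrt(88.37) = 9.4005
|z2| = sqrt(0.5^2 + (-3.4)^2) = sqrt(11.81) = 3.4366
z1+z2 = 0.4000 - 12.8000i
|z1+z2| = sqrt(164) = 12.8062
|z1|+|z2| = 9.4005 + 3.4366 = 12.8371

|z1+z2| = 12.8062 ≤ |z1|+|z2| = 12.8371 (verified)


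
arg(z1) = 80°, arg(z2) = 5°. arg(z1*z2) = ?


arg(z1*z2) = 80° + 5° = 85°
Normalized to (-180°, 180°]: 85°

85°


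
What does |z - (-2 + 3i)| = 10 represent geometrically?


|z - z0| = r is a circle with center z0 and radius r.
Center = (-2, 3), radius = 10

Circle with center (-2, 3) and radius 10


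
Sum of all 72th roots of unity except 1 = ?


With w = e^(2*pi*i/72), all 72 of the 72th roots of unity w^0 = 1, w, ..., w^(71) sum to 0: 1 + w + ... + w^(71) = (1 - w^72)/(1 - w) = 0 since w^72 = 1, w ≠ 1.
Removing the root 1: w + w^2 + ... + w^(71) = 0 - 1 = -1

Sum = -1


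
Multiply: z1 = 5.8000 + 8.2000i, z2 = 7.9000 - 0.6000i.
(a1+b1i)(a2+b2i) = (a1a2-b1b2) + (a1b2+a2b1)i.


Real = 5.8*7.9 - 8.2*(-0.6) = 45.82 - (-4.92) = 50.74
Imag = 5.8*(-0.6) + 7.9*8.2 = -3.48 + 64.78 = 61.3

50.7400 + 61.3000i


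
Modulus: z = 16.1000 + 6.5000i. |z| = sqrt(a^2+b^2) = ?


|z| = sqrt(16.1^2 + 6.5^2) = sqrt(259.21 + 42.25) = sqrt(301.46) = 17.3626

|z| = 17.3626


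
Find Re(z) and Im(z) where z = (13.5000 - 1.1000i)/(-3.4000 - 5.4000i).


Multiply by conjugate: (13.5000 - 1.1000i)(-3.4000 + 5.4000i) / ((-3.4)^2 + (-5.4)^2)
Numerator real = 13.5*(-3.4) - (1.1)*(-5.4) = -39.96
Numerator imag = -1.1*(-3.4) - 13.5*(-5.4) = 76.64
Denominator = 40.72
Re(z) = -39.96/40.72 = -0.9813
Im(z) = 76.64/40.72 = 1.8821

Re(z) = -0.9813, Im(z) = 1.8821


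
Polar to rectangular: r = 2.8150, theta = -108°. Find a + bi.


a = 2.8150*cos(-108°) = 2.8150*(-0.30902) = -0.8699
b = 2.8150*sin(-108°) = 2.8150*(-0.95106) = -2.6772

-0.8699 - 2.6772i


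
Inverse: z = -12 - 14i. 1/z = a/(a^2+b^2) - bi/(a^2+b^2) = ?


|z|^2 = 144+196 = 340
1/z = (-12 + 14i)/340

1/z = -0.0353 + 0.0412i


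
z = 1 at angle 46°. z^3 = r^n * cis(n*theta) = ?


r^3 = 1^3 = 1
n*theta = 3*46° = 138° = 138° (mod 360)
a = 1*cos(138°) = -0.7431
b = 1*sin(138°) = 0.6691

1 cis(138°) = -0.7431 + 0.6691i


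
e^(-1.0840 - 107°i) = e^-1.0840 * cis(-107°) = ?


e^-1.0840 = 0.33824
cos(-107°) = -0.2924
sin(-107°) = -0.9563
Real = 0.33824*(-0.2924) = -0.0989
Imag = 0.33824*(-0.9563) = -0.3235

-0.0989 - 0.3235i


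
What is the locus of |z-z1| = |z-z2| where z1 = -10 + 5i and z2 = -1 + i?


Equal distances means the locus is the perpendicular bisector of z1 and z2.
Midpoint = ((-10+(-1))/2, (5+1)/2) = (-5.5000, 3.0000)

Perpendicular bisector through (-5.5000, 3.0000)


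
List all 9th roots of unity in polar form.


The 9th roots of unity are cis(360k/9°) for k=0..8
Angle step = 360/9 = 40°
Primitive root: cis(40°)
Primitive root = 0.7660 + 0.6428i

9 roots at angles: 0°, 40°, 80°, 120°, 160°, 200°, 240°, 280°, 320°


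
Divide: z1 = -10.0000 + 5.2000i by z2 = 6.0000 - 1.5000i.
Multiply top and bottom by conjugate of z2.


Conjugate of z2 = 6.0000 + 1.5000i
Numerator: (-10.0000 + 5.2000i)(6.0000 + 1.5000i) = -67.8000 + 16.2000i
Denominator: 6^2 + (-1.5)^2 = 38.25
Result = (-67.8000 + 16.2000i)/38.25

-1.7725 + 0.4235i


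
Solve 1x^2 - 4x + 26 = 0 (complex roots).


disc = (-4)^2 - 4*1*26 = 16 - 104 = -88
sqrt(|disc|) = sqrt(88) = 9.3808
Real part = 4/(2*1) = 2.0000
Imag part = 9.3808/(2*1) = 4.6904

2.0000 ± 4.6904i


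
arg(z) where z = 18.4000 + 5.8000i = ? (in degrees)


Re = 18.4, Im = 5.8
arg = atan2(5.8, 18.4) = 17.4958 degrees

arg(z) = 17.4958 degrees


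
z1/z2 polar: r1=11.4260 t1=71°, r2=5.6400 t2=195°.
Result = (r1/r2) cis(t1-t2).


r = 11.4260 / 5.6400 = 2.0259
theta = 71° - 195° = -124° = 236° (mod 360)

2.0259 cis(236°)


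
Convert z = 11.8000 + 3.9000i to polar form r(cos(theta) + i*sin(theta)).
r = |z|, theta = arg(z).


r = sqrt(139.24+15.21) = sqrt(154.45) = 12.4278
theta = atan2(3.9, 11.8) = 18.2892 degrees

r = 12.4278, theta = 18.2892 degrees


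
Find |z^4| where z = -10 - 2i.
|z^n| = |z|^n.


|z| = sqrt(100+4) = sqrt(104) = 10.1980
|z^4| = |z|^4 = (sqrt(104))^4 = 104^2 = 10816

|z^4| = 10816


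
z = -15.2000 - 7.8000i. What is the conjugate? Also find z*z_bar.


z_bar = -15.2000 + 7.8000i
z*z_bar = (-15.2)^2 + (-7.8)^2 = 231.04 + 60.84 = 291.88

z_bar = -15.2000 + 7.8000i, z*z_bar = 291.88


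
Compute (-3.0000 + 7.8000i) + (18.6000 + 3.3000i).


Real: -3 + 18.6 = 15.6
Imag: 7.8 + 3.3 = 11.1

15.6000 + 11.1000i


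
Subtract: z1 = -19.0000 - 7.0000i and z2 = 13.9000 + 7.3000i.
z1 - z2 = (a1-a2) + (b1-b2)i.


Real: -19 - 13.9 = -32.9
Imag: -7 - 7.3 = -14.3

-32.9000 - 14.3000i


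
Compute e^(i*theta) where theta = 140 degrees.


cos(140°) = -0.7660
sin(140°) = 0.6428

e^(i*140°) = -0.7660 + 0.6428i


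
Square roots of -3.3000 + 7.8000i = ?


|z| = sqrt(10.89+60.84) = 8.4694
sqrt((|z|+a)/2) = sqrt((8.4694+(-3.3))/2) = sqrt(2.5847) = 1.6077
sqrt((|z|-a)/2) = sqrt((8.4694-(-3.3))/2) = sqrt(5.8847) = 2.4258

±(1.6077 + 2.4258i) i.e. 1.6077 + 2.4258i and -1.6077 - 2.4258i


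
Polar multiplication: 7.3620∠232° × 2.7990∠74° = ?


r = 7.3620 * 2.7990 = 20.6062
theta = 232° + 74° = 306° = 306° (mod 360)

20.6062 cis(306°)


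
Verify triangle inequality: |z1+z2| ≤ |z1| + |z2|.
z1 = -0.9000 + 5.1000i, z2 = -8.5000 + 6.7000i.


|z1| = sqrt((-0.9)^2 + 5.1^2) = sqrt(26.82) = 5.1788
|z2| = sqrt((-8.5)^2 + 6.7^2) = sqrt(117.14) = 10.8231
z1+z2 = -9.4000 + 11.8000i
|z1+z2| = sqrt(227.6) = 15.0864
|z1|+|z2| = 5.1788 + 10.8231 = 16.0019

|z1+z2| = 15.0864 ≤ |z1|+|z2| = 16.0019 (verified)


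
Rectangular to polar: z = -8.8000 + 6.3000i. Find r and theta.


r = sqrt(77.44+39.69) = sqrt(117.13) = 10.8227
theta = atan2(6.3, -8.8) = 144.4008 degrees

r = 10.8227, theta = 144.4008 degrees


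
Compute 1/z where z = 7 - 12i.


|z|^2 = 49+144 = 193
1/z = (7 + 12i)/193

1/z = 0.0363 + 0.0622i


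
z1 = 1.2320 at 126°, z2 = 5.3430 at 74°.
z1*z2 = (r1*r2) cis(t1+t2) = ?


r = 1.2320 * 5.3430 = 6.5826
theta = 126° + 74° = 200° = 200° (mod 360)

6.5826 cis(200°)


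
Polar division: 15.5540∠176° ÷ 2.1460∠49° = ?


r = 15.5540 / 2.1460 = 7.2479
theta = 176° - 49° = 127° = 127° (mod 360)

7.2479 cis(127°)


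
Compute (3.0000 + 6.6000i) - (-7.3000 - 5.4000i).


Real: 3 + 7.3 = 10.3
Imag: 6.6 + 5.4 = 12

10.3000 + 12.0000i


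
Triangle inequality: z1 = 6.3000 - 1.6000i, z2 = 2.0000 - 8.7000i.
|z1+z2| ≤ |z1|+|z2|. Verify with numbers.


|z1| = sqrt(6.3^2 + (-1.6)^2) = sqrt(42.25) = 6.5000
|z2| = sqrt(2^2 + (-8.7)^2) = sqrt(79.69) = 8.9269
z1+z2 = 8.3000 - 10.3000i
|z1+z2| = sqrt(174.98) = 13.2280
|z1|+|z2| = 6.5000 + 8.9269 = 15.4269

|z1+z2| = 13.2280 ≤ |z1|+|z2| = 15.4269 (verified)


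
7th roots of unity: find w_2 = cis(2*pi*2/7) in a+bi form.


Angle = 360*2/7 = 102.8571°
a = cos(102.8571°) = -0.2225
b = sin(102.8571°) = 0.9749

-0.2225 + 0.9749i


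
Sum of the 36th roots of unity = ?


The sum of all 36th roots of unity is 0.
Geometric series: (1 - w^36)/(1 - w) = (1-1)/(1-w) = 0 since w^36 = 1, w ≠ 1.
Alternatively: coefficient of z^35 in z^36 - 1 is 0.

0


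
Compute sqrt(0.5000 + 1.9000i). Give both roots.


|z| = sqrt(0.25+3.61) = 1.9647
sqrt((|z|+a)/2) = sqrt((1.9647+0.5)/2) = sqrt(1.2323) = 1.1101
sqrt((|z|-a)/2) = sqrt((1.9647-0.5)/2) = sqrt(0.7323) = 0.8558

±(1.1101 + 0.8558i) i.e. 1.1101 + 0.8558i and -1.1101 - 0.8558i


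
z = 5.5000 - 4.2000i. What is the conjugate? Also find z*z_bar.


z_bar = 5.5000 + 4.2000i
z*z_bar = 5.5^2 + (-4.2)^2 = 30.25 + 17.64 = 47.89

z_bar = 5.5000 + 4.2000i, z*z_bar = 47.89


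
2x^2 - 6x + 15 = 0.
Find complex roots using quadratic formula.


disc = (-6)^2 - 4*2*15 = 36 - 120 = -84
sqrt(|disc|) = sqrt(84) = 9.1652
Real part = 6/(2*2) = 1.5000
Imag part = 9.1652/(2*2) = 2.2913

1.5000 ± 2.2913i


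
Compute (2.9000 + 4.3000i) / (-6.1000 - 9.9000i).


Conjugate of z2 = -6.1000 + 9.9000i
Numerator: (2.9000 + 4.3000i)(-6.1000 + 9.9000i) = -60.2600 + 2.4800i
Denominator: (-6.1)^2 + (-9.9)^2 = 135.22
Result = (-60.2600 + 2.4800i)/135.22

-0.4456 + 0.0183i


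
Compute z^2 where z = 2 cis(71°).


r^2 = 2^2 = 4
n*theta = 2*71° = 142° = 142° (mod 360)
a = 4*cos(142°) = -3.1520
b = 4*sin(142°) = 2.4626

4 cis(142°) = -3.1520 + 2.4626i


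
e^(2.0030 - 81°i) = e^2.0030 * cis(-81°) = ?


e^2.0030 = 7.41126
cos(-81°) = 0.156434
sin(-81°) = -0.98769
Real = 7.41126*0.156434 = 1.1594
Imag = 7.41126*(-0.98769) = -7.3200

1.1594 - 7.3200i


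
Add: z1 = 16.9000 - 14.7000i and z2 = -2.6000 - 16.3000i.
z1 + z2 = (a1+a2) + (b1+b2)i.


Real: 16.9 - 2.6 = 14.3
Imag: -14.7 - 16.3 = -31

14.3000 - 31.0000i


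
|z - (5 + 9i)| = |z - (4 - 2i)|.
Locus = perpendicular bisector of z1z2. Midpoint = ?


Equal distances means the locus is the perpendicular bisector of z1 and z2.
Midpoint = ((5+4)/2, (9+(-2))/2) = (4.5000, 3.5000)

Perpendicular bisector through (4.5000, 3.5000)


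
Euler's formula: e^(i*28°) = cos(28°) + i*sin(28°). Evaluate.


cos(28°) = 0.8829
sin(28°) = 0.4695

e^(i*28°) = 0.8829 + 0.4695i


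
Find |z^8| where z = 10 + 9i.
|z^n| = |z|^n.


|z| = sqrt(100+81) = sqrt(181) = 13.4536
|z^8| = |z|^8 = (sqrt(181))^8 = 181^4 = 1073283121

|z^8| = 1073283121


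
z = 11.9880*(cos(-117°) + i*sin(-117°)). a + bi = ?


a = 11.9880*cos(-117°) = 11.9880*(-0.45399) = -5.4424
b = 11.9880*sin(-117°) = 11.9880*(-0.89101) = -10.6814

-5.4424 - 10.6814i


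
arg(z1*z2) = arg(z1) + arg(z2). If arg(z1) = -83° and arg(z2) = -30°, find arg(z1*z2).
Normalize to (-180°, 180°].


arg(z1*z2) = -83° - 30° = -113°
Normalized to (-180°, 180°]: -113°

-113°


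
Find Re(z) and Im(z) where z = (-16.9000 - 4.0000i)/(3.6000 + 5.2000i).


Multiply by conjugate: (-16.9000 - 4.0000i)(3.6000 - 5.2000i) / (3.6^2 + 5.2^2)
Numerator real = -16.9*3.6 - (4)*5.2 = -81.64
Numerator imag = -4*3.6 - (-16.9)*5.2 = 73.48
Denominator = 40
Re(z) = -81.64/40 = -2.0410
Im(z) = 73.48/40 = 1.8370

Re(z) = -2.0410, Im(z) = 1.8370


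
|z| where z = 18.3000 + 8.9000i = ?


|z| = sqrt(18.3^2 + 8.9^2) = sqrt(334.89 + 79.21) = sqrt(414.1) = 20.3494

|z| = 20.3494


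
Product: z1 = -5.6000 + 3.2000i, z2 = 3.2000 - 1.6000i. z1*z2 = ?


Real = -5.6*3.2 - 3.2*(-1.6) = -17.92 - (-5.12) = -12.8
Imag = -5.6*(-1.6) + 3.2*3.2 = 8.96 + 10.24 = 19.2

-12.8000 + 19.2000i


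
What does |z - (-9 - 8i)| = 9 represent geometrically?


|z - z0| = r is a circle with center z0 and radius r.
Center = (-9, -8), radius = 9

Circle with center (-9, -8) and radius 9


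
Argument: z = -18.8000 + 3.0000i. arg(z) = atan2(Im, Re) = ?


Re = -18.8, Im = 3
arg = atan2(3, -18.8) = 170.9335 degrees

arg(z) = 170.9335 degrees


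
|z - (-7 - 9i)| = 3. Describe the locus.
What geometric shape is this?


|z - z0| = r is a circle with center z0 and radius r.
Center = (-7, -9), radius = 3

Circle with center (-7, -9) and radius 3


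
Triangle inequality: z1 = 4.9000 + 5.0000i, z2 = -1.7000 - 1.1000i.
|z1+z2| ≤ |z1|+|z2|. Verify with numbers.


|z1| = sqrt(4.9^2 + 5^2) = sqrt(49.01) = 7.0007
|z2| = sqrt((-1.7)^2 + (-1.1)^2) = sqrt(4.1) = 2.0248
z1+z2 = 3.2000 + 3.9000i
|z1+z2| = sqrt(25.45) = 5.0448
|z1|+|z2| = 7.0007 + 2.0248 = 9.0255

|z1+z2| = 5.0448 ≤ |z1|+|z2| = 9.0255 (verified)


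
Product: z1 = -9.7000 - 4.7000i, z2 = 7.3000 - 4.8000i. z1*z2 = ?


Real = -9.7*7.3 - (-4.7)*(-4.8) = -70.81 - 22.56 = -93.37
Imag = -9.7*(-4.8) + 7.3*(-4.7) = 46.56 - (34.31) = 12.25

-93.3700 + 12.2500i


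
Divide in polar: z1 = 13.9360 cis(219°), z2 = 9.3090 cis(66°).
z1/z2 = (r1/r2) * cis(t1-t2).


r = 13.9360 / 9.3090 = 1.4970
theta = 219° - 66° = 153° = 153° (mod 360)

1.4970 cis(153°)


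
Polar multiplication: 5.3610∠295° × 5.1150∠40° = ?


r = 5.3610 * 5.1150 = 27.4215
theta = 295° + 40° = 335° = 335° (mod 360)

27.4215 cis(335°)


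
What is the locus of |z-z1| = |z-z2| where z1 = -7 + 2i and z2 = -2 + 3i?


Equal distances means the locus is the perpendicular bisector of z1 and z2.
Midpoint = ((-7+(-2))/2, (2+3)/2) = (-4.5000, 2.5000)

Perpendicular bisector through (-4.5000, 2.5000)


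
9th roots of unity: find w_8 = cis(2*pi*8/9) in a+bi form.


Angle = 360*8/9 = 320°
a = cos(320°) = 0.7660
b = sin(320°) = -0.6428

0.7660 - 0.6428i


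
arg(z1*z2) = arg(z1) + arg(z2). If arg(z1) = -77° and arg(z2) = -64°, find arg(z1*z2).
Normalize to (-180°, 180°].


arg(z1*z2) = -77° - 64° = -141°
Normalized to (-180°, 180°]: -141°

-141°


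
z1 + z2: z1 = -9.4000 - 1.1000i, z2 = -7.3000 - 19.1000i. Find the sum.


Real: -9.4 - 7.3 = -16.7
Imag: -1.1 - 19.1 = -20.2

-16.7000 - 20.2000i


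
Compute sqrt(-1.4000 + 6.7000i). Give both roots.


|z| = sqrt(1.96+44.89) = 6.8447
sqrt((|z|+a)/2) = sqrt((6.8447+(-1.4))/2) = sqrt(2.7224) = 1.6500
sqrt((|z|-a)/2) = sqrt((6.8447-(-1.4))/2) = sqrt(4.1224) = 2.0304

±(1.6500 + 2.0304i) i.e. 1.6500 + 2.0304i and -1.6500 - 2.0304i


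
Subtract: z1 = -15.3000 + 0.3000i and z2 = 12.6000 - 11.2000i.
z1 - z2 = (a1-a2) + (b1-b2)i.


Real: -15.3 - 12.6 = -27.9
Imag: 0.3 + 11.2 = 11.5

-27.9000 + 11.5000i


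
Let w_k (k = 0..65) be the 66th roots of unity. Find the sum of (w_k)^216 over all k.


The roots are w_k = w^k with w = e^(2*pi*i/66), and (w^k)^216 = (w^216)^k.
So S = 1 + u + u^2 + ... + u^(65) with u = w^216.
216 = 3*66 + 18, so 216 is not a multiple of 66: u = (w^66)^3 * w^18 = w^18 ≠ 1 (w is a primitive 66th root), while u^66 = (w^66)^216 = 1.
Geometric series: S = (1 - u^66)/(1 - u) = (1 - 1)/(1 - u) = 0

S = 0


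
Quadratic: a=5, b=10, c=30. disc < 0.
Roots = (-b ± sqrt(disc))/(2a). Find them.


disc = 10^2 - 4*5*30 = 100 - 600 = -500
sqrt(|disc|) = sqrt(500) = 22.3607
Real part = -10/(2*5) = -1.0000
Imag part = 22.3607/(2*5) = 2.2361

-1.0000 ± 2.2361i


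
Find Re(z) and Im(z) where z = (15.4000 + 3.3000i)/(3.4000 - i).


Multiply by conjugate: (15.4000 + 3.3000i)(3.4000 + i) / (3.4^2 + (-1)^2)
Numerator real = 15.4*3.4 + 3.3*(-1) = 49.06
Numerator imag = 3.3*3.4 - 15.4*(-1) = 26.62
Denominator = 12.56
Re(z) = 49.06/12.56 = 3.9061
Im(z) = 26.62/12.56 = 2.1194

Re(z) = 3.9061, Im(z) = 2.1194


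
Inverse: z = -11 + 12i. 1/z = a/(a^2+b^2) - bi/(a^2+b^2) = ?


|z|^2 = 121+144 = 265
1/z = (-11 - 12i)/265

1/z = -0.0415 - 0.0453i


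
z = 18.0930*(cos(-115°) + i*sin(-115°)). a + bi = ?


a = 18.0930*cos(-115°) = 18.0930*(-0.422618) = -7.6464
b = 18.0930*sin(-115°) = 18.0930*(-0.906308) = -16.3978

-7.6464 - 16.3978i


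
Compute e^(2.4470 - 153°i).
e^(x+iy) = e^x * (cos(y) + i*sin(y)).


e^2.4470 = 11.5536
cos(-153°) = -0.89101
sin(-153°) = -0.45399
Real = 11.5536*(-0.89101) = -10.2944
Imag = 11.5536*(-0.45399) = -5.2452

-10.2944 - 5.2452i


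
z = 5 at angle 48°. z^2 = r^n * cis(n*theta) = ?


r^2 = 5^2 = 25
n*theta = 2*48° = 96° = 96° (mod 360)
a = 25*cos(96°) = -2.6132
b = 25*sin(96°) = 24.8630

25 cis(96°) = -2.6132 + 24.8630i


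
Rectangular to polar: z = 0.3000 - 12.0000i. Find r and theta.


r = sqrt(0.09+144) = sqrt(144.09) = 12.0037
theta = atan2(-12, 0.3) = -88.5679 degrees

r = 12.0037, theta = -88.5679 degrees


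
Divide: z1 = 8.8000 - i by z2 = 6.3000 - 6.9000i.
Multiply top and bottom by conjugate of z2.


Conjugate of z2 = 6.3000 + 6.9000i
Numerator: (8.8000 - i)(6.3000 + 6.9000i) = 62.3400 + 54.4200i
Denominator: 6.3^2 + (-6.9)^2 = 87.3
Result = (62.3400 + 54.4200i)/87.3

0.7141 + 0.6234i


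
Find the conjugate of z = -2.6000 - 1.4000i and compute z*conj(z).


z_bar = -2.6000 + 1.4000i
z*z_bar = (-2.6)^2 + (-1.4)^2 = 6.76 + 1.96 = 8.72

z_bar = -2.6000 + 1.4000i, z*z_bar = 8.72


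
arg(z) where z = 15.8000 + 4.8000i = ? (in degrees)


Re = 15.8, Im = 4.8
arg = atan2(4.8, 15.8) = 16.8986 degrees

arg(z) = 16.8986 degrees


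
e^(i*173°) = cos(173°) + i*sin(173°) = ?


cos(173°) = -0.9925
sin(173°) = 0.1219

e^(i*173°) = -0.9925 + 0.1219i


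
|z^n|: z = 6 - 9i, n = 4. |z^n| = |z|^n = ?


|z| = sqrt(36+81) = sqrt(117) = 10.8167
|z^4| = |z|^4 = (sqrt(117))^4 = 117^2 = 13689

|z^4| = 13689


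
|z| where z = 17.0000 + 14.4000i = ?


|z| = sqrt(17^2 + 14.4^2) = sqrt(289 + 207.36) = sqrt(496.36) = 22.2791

|z| = 22.2791


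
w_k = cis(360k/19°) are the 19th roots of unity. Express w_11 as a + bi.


Angle = 360*11/19 = 208.4211°
a = cos(208.4211°) = -0.8795
b = sin(208.4211°) = -0.4759

-0.8795 - 0.4759i


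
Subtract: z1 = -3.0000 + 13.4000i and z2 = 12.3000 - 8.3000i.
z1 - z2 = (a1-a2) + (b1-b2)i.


Real: -3 - 12.3 = -15.3
Imag: 13.4 + 8.3 = 21.7

-15.3000 + 21.7000i


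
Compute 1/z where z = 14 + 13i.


|z|^2 = 196+169 = 365
1/z = (14 - 13i)/365

1/z = 0.0384 - 0.0356i


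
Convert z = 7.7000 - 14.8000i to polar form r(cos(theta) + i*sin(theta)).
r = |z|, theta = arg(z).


r = sqrt(59.29+219.04) = sqrt(278.33) = 16.6832
theta = atan2(-14.8, 7.7) = -62.5134 degrees

r = 16.6832, theta = -62.5134 degrees


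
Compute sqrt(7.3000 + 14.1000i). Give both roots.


|z| = sqrt(53.29+198.81) = 15.8777
sqrt((|z|+a)/2) = sqrt((15.8777+7.3)/2) = sqrt(11.5888) = 3.4042
sqrt((|z|-a)/2) = sqrt((15.8777-7.3)/2) = sqrt(4.2888) = 2.0709

±(3.4042 + 2.0709i) i.e. 3.4042 + 2.0709i and -3.4042 - 2.0709i


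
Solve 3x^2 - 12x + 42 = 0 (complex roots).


disc = (-12)^2 - 4*3*42 = 144 - 504 = -360
sqrt(|disc|) = sqrt(360) = 18.9737
Real part = 12/(2*3) = 2.0000
Imag part = 18.9737/(2*3) = 3.1623

2.0000 ± 3.1623i


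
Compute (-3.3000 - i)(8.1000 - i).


Real = -3.3*8.1 - (-1)*(-1) = -26.73 - 1 = -27.73
Imag = -3.3*(-1) + 8.1*(-1) = 3.3 - (8.1) = -4.8

-27.7300 - 4.8000i


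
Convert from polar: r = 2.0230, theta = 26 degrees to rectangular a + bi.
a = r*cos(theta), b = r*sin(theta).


a = 2.0230*cos(26°) = 2.0230*0.8988 = 1.8183
b = 2.0230*sin(26°) = 2.0230*0.43837 = 0.8868

1.8183 + 0.8868i


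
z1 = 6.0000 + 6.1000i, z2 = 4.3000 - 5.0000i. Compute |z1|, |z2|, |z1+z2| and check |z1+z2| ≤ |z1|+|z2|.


|z1| = sqrt(6^2 + 6.1^2) = sqrt(73.21) = 8.5563
|z2| = sqrt(4.3^2 + (-5)^2) = sqrt(43.49) = 6.5947
z1+z2 = 10.3000 + 1.1000i
|z1+z2| = sqrt(107.3) = 10.3586
|z1|+|z2| = 8.5563 + 6.5947 = 15.1510

|z1+z2| = 10.3586 ≤ |z1|+|z2| = 15.1510 (verified)


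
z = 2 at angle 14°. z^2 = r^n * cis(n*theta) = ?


r^2 = 2^2 = 4
n*theta = 2*14° = 28° = 28° (mod 360)
a = 4*cos(28°) = 3.5318
b = 4*sin(28°) = 1.8779

4 cis(28°) = 3.5318 + 1.8779i


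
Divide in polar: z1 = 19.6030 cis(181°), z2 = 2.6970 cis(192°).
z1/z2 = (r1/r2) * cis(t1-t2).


r = 19.6030 / 2.6970 = 7.2684
theta = 181° - 192° = -11° = 349° (mod 360)

7.2684 cis(349°)


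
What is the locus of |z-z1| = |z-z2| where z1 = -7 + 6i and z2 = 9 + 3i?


Equal distances means the locus is the perpendicular bisector of z1 and z2.
Midpoint = ((-7+9)/2, (6+3)/2) = (1.0000, 4.5000)

Perpendicular bisector through (1.0000, 4.5000)


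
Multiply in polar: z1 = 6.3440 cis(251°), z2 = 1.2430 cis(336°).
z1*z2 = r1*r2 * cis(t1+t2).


r = 6.3440 * 1.2430 = 7.8856
theta = 251° + 336° = 587° = 227° (mod 360)

7.8856 cis(227°)


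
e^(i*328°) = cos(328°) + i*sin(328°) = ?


cos(328°) = 0.8480
sin(328°) = -0.5299

e^(i*328°) = 0.8480 - 0.5299i


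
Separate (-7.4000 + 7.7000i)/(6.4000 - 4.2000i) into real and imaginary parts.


Multiply by conjugate: (-7.4000 + 7.7000i)(6.4000 + 4.2000i) / (6.4^2 + (-4.2)^2)
Numerator real = -7.4*6.4 + 7.7*(-4.2) = -79.7
Numerator imag = 7.7*6.4 - (-7.4)*(-4.2) = 18.2
Denominator = 58.6
Re(z) = -79.7/58.6 = -1.3601
Im(z) = 18.2/58.6 = 0.3106

Re(z) = -1.3601, Im(z) = 0.3106


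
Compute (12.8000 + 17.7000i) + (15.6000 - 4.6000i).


Real: 12.8 + 15.6 = 28.4
Imag: 17.7 - 4.6 = 13.1

28.4000 + 13.1000i


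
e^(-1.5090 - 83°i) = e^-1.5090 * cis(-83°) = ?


e^-1.5090 = 0.2211
cos(-83°) = 0.12187
sin(-83°) = -0.99255
Real = 0.2211*0.12187 = 0.0269
Imag = 0.2211*(-0.99255) = -0.2195

0.0269 - 0.2195i


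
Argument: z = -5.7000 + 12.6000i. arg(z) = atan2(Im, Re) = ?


Re = -5.7, Im = 12.6
arg = atan2(12.6, -5.7) = 114.3411 degrees

arg(z) = 114.3411 degrees


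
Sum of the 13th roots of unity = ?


The sum of all 13th roots of unity is 0.
Geometric series: (1 - w^13)/(1 - w) = (1-1)/(1-w) = 0 since w^13 = 1, w ≠ 1.
Alternatively: coefficient of z^12 in z^13 - 1 is 0.

0


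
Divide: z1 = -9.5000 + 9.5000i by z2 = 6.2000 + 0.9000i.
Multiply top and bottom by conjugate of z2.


Conjugate of z2 = 6.2000 - 0.9000i
Numerator: (-9.5000 + 9.5000i)(6.2000 - 0.9000i) = -50.3500 + 67.4500i
Denominator: 6.2^2 + 0.9^2 = 39.25
Result = (-50.3500 + 67.4500i)/39.25

-1.2828 + 1.7185i


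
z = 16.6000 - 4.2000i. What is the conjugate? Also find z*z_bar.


z_bar = 16.6000 + 4.2000i
z*z_bar = 16.6^2 + (-4.2)^2 = 275.56 + 17.64 = 293.2

z_bar = 16.6000 + 4.2000i, z*z_bar = 293.2


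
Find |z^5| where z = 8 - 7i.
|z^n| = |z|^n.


|z| = sqrt(64+49) = sqrt(113) = 10.6301
|z^5| = |z|^5 = (sqrt(113))^5 = 113^2 * sqrt(113) = 12769*sqrt(113)

|z^5| = 12769*sqrt(113) ≈ 135736.3319


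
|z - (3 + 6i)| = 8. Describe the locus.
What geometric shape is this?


|z - z0| = r is a circle with center z0 and radius r.
Center = (3, 6), radius = 8

Circle with center (3, 6) and radius 8


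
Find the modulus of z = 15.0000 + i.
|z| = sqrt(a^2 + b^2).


|z| = sqrt(15^2 + 1^2) = sqrt(225 + 1) = sqrt(226) = 15.0333

|z| = 15.0333


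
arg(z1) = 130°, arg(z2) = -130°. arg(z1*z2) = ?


arg(z1*z2) = 130° - 130° = 0°
Normalized to (-180°, 180°]: 0°

0°


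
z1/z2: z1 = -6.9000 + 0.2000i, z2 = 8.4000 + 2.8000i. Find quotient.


Conjugate of z2 = 8.4000 - 2.8000i
Numerator: (-6.9000 + 0.2000i)(8.4000 - 2.8000i) = -57.4000 + 21.0000i
Denominator: 8.4^2 + 2.8^2 = 78.4
Result = (-57.4000 + 21.0000i)/78.4

-0.7321 + 0.2679i


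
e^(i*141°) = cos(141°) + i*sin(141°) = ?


cos(141°) = -0.7771
sin(141°) = 0.6293

e^(i*141°) = -0.7771 + 0.6293i


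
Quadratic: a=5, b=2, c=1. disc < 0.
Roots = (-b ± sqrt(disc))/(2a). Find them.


disc = 2^2 - 4*5*1 = 4 - 20 = -16
sqrt(|disc|) = sqrt(16) = 4.0000
Real part = -2/(2*5) = -0.2000
Imag part = 4.0000/(2*5) = 0.4000

-0.2000 ± 0.4000i


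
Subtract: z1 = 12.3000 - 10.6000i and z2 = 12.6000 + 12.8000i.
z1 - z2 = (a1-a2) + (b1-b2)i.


Real: 12.3 - 12.6 = -0.3
Imag: -10.6 - 12.8 = -23.4

-0.3000 - 23.4000i


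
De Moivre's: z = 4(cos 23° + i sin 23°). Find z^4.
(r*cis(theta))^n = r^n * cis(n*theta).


r^4 = 4^4 = 256
n*theta = 4*23° = 92° = 92° (mod 360)
a = 256*cos(92°) = -8.9343
b = 256*sin(92°) = 255.8441

256 cis(92°) = -8.9343 + 255.8441i


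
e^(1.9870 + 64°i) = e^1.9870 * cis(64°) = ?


e^1.9870 = 7.2936
cos(64°) = 0.43837
sin(64°) = 0.8988
Real = 7.2936*0.43837 = 3.1973
Imag = 7.2936*0.8988 = 6.5555

3.1973 + 6.5555i


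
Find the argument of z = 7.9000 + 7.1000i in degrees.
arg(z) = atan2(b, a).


Re = 7.9, Im = 7.1
arg = atan2(7.1, 7.9) = 41.9471 degrees

arg(z) = 41.9471 degrees


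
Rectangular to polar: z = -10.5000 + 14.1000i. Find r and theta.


r = sqrt(110.25+198.81) = sqrt(309.06) = 17.5801
theta = atan2(14.1, -10.5) = 126.6743 degrees

r = 17.5801, theta = 126.6743 degrees


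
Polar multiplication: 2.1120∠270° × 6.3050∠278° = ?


r = 2.1120 * 6.3050 = 13.3162
theta = 270° + 278° = 548° = 188° (mod 360)

13.3162 cis(188°)


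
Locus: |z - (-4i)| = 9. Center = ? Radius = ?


|z - z0| = r is a circle with center z0 and radius r.
Center = (0, -4), radius = 9

Circle with center (0, -4) and radius 9


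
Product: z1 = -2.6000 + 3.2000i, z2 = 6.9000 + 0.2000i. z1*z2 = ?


Real = -2.6*6.9 - 3.2*0.2 = -17.94 - 0.64 = -18.58
Imag = -2.6*0.2 + 6.9*3.2 = -0.52 + 22.08 = 21.56

-18.5800 + 21.5600i


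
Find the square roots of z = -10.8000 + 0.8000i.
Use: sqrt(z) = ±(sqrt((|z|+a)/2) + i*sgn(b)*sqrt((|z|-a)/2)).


|z| = sqrt(116.64+0.64) = 10.8296
sqrt((|z|+a)/2) = sqrt((10.8296+(-10.8))/2) = sqrt(0.0148) = 0.1216
sqrt((|z|-a)/2) = sqrt((10.8296-(-10.8))/2) = sqrt(10.8148) = 3.2886

±(0.1216 + 3.2886i) i.e. 0.1216 + 3.2886i and -0.1216 - 3.2886i


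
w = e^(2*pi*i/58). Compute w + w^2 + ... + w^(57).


With w = e^(2*pi*i/58), all 58 of the 58th roots of unity w^0 = 1, w, ..., w^(57) sum to 0: 1 + w + ... + w^(57) = (1 - w^58)/(1 - w) = 0 since w^58 = 1, w ≠ 1.
Removing the root 1: w + w^2 + ... + w^(57) = 0 - 1 = -1

Sum = -1


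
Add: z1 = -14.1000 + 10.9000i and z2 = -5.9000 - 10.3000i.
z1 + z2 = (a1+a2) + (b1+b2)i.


Real: -14.1 - 5.9 = -20
Imag: 10.9 - 10.3 = 0.6

-20.0000 + 0.6000i


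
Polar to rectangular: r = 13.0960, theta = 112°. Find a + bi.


a = 13.0960*cos(112°) = 13.0960*(-0.3746) = -4.9058
b = 13.0960*sin(112°) = 13.0960*0.927184 = 12.1424

-4.9058 + 12.1424i


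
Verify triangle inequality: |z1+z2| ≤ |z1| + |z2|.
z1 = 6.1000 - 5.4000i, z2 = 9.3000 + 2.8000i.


|z1| = sqrt(6.1^2 + (-5.4)^2) = sqrt(66.37) = 8.1468
|z2| = sqrt(9.3^2 + 2.8^2) = sqrt(94.33) = 9.7124
z1+z2 = 15.4000 - 2.6000i
|z1+z2| = sqrt(243.92) = 15.6179
|z1|+|z2| = 8.1468 + 9.7124 = 17.8592

|z1+z2| = 15.6179 ≤ |z1|+|z2| = 17.8592 (verified)


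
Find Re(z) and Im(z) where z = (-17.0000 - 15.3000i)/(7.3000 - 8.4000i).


Multiply by conjugate: (-17.0000 - 15.3000i)(7.3000 + 8.4000i) / (7.3^2 + (-8.4)^2)
Numerator real = -17*7.3 - (15.3)*(-8.4) = 4.42
Numerator imag = -15.3*7.3 - (-17)*(-8.4) = -254.49
Denominator = 123.85
Re(z) = 4.42/123.85 = 0.0357
Im(z) = -254.49/123.85 = -2.0548

Re(z) = 0.0357, Im(z) = -2.0548


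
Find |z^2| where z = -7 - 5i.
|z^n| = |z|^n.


|z| = sqrt(49+25) = sqrt(74) = 8.6023
|z^2| = |z|^2 = (sqrt(74))^2 = 74

|z^2| = 74


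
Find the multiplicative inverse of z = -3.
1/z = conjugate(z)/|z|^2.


|z|^2 = 9+0 = 9
1/z = (-3 - 0i)/9

1/z = -0.3333 + 0i


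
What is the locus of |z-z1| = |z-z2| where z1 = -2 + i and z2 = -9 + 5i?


Equal distances means the locus is the perpendicular bisector of z1 and z2.
Midpoint = ((-2+(-9))/2, (1+5)/2) = (-5.5000, 3.0000)

Perpendicular bisector through (-5.5000, 3.0000)


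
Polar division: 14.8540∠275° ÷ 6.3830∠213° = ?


r = 14.8540 / 6.3830 = 2.3271
theta = 275° - 213° = 62° = 62° (mod 360)

2.3271 cis(62°)


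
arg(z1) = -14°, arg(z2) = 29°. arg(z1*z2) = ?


arg(z1*z2) = -14° + 29° = 15°
Normalized to (-180°, 180°]: 15°

15°


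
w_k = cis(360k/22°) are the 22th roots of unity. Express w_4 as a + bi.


Angle = 360*4/22 = 65.4545°
a = cos(65.4545°) = 0.4154
b = sin(65.4545°) = 0.9096

0.4154 + 0.9096i


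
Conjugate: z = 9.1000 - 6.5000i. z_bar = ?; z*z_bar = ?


z_bar = 9.1000 + 6.5000i
z*z_bar = 9.1^2 + (-6.5)^2 = 82.81 + 42.25 = 125.06

z_bar = 9.1000 + 6.5000i, z*z_bar = 125.06


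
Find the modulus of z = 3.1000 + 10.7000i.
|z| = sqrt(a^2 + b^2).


|z| = sqrt(3.1^2 + 10.7^2) = sqrt(9.61 + 114.49) = sqrt(124.1) = 11.1400

|z| = 11.1400


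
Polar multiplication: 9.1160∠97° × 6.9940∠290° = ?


r = 9.1160 * 6.9940 = 63.7573
theta = 97° + 290° = 387° = 27° (mod 360)

63.7573 cis(27°)


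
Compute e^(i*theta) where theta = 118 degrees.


cos(118°) = -0.4695
sin(118°) = 0.8829

e^(i*118°) = -0.4695 + 0.8829i


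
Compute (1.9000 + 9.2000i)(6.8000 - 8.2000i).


Real = 1.9*6.8 - 9.2*(-8.2) = 12.92 - (-75.44) = 88.36
Imag = 1.9*(-8.2) + 6.8*9.2 = -15.58 + 62.56 = 46.98

88.3600 + 46.9800i


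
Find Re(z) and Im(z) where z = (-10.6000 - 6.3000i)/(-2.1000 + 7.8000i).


Multiply by conjugate: (-10.6000 - 6.3000i)(-2.1000 - 7.8000i) / ((-2.1)^2 + 7.8^2)
Numerator real = -10.6*(-2.1) - (6.3)*7.8 = -26.88
Numerator imag = -6.3*(-2.1) - (-10.6)*7.8 = 95.91
Denominator = 65.25
Re(z) = -26.88/65.25 = -0.4120
Im(z) = 95.91/65.25 = 1.4699

Re(z) = -0.4120, Im(z) = 1.4699


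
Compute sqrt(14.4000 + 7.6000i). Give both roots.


|z| = sqrt(207.36+57.76) = 16.2825
sqrt((|z|+a)/2) = sqrt((16.2825+14.4)/2) = sqrt(15.3413) = 3.9168
sqrt((|z|-a)/2) = sqrt((16.2825-14.4)/2) = sqrt(0.9413) = 0.9702

±(3.9168 + 0.9702i) i.e. 3.9168 + 0.9702i and -3.9168 - 0.9702i


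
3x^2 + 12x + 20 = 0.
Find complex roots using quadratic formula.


disc = 12^2 - 4*3*20 = 144 - 240 = -96
sqrt(|disc|) = sqrt(96) = 9.7980
Real part = -12/(2*3) = -2.0000
Imag part = 9.7980/(2*3) = 1.6330

-2.0000 ± 1.6330i


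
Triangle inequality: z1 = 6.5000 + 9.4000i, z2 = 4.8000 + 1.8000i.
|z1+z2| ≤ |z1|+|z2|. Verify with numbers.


|z1| = sqrt(6.5^2 + 9.4^2) = sqrt(130.61) = 11.4285
|z2| = sqrt(4.8^2 + 1.8^2) = sqrt(26.28) = 5.1264
z1+z2 = 11.3000 + 11.2000i
|z1+z2| = sqrt(253.13) = 15.9101
|z1|+|z2| = 11.4285 + 5.1264 = 16.5549

|z1+z2| = 15.9101 ≤ |z1|+|z2| = 16.5549 (verified)


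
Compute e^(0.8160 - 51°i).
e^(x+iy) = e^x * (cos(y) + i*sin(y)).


e^0.8160 = 2.26144
cos(-51°) = 0.62932
sin(-51°) = -0.77715
Real = 2.26144*0.62932 = 1.4232
Imag = 2.26144*(-0.77715) = -1.7575

1.4232 - 1.7575i


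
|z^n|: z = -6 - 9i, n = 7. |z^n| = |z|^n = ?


|z| = sqrt(36+81) = sqrt(117) = 10.8167
|z^7| = |z|^7 = (sqrt(117))^7 = 117^3 * sqrt(117) = 1601613*sqrt(117)

|z^7| = 1601613*sqrt(117) ≈ 17324093.3848


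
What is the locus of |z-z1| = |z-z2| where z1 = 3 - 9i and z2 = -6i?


Equal distances means the locus is the perpendicular bisector of z1 and z2.
Midpoint = ((3+0)/2, (-9+(-6))/2) = (1.5000, -7.5000)

Perpendicular bisector through (1.5000, -7.5000)


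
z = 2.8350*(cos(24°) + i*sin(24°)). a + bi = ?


a = 2.8350*cos(24°) = 2.8350*0.91355 = 2.5899
b = 2.8350*sin(24°) = 2.8350*0.40674 = 1.1531

2.5899 + 1.1531i


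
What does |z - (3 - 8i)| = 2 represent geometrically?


|z - z0| = r is a circle with center z0 and radius r.
Center = (3, -8), radius = 2

Circle with center (3, -8) and radius 2


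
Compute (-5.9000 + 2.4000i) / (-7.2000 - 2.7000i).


Conjugate of z2 = -7.2000 + 2.7000i
Numerator: (-5.9000 + 2.4000i)(-7.2000 + 2.7000i) = 36.0000 - 33.2100i
Denominator: (-7.2)^2 + (-2.7)^2 = 59.13
Result = (36.0000 - 33.2100i)/59.13

0.6088 - 0.5616i


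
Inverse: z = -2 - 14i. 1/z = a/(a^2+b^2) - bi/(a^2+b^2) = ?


|z|^2 = 4+196 = 200
1/z = (-2 + 14i)/200

1/z = -0.0100 + 0.0700i


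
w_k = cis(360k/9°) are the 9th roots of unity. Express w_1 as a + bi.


Angle = 360*1/9 = 40°
a = cos(40°) = 0.7660
b = sin(40°) = 0.6428

0.7660 + 0.6428i


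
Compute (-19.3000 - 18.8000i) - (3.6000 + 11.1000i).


Real: -19.3 - 3.6 = -22.9
Imag: -18.8 - 11.1 = -29.9

-22.9000 - 29.9000i


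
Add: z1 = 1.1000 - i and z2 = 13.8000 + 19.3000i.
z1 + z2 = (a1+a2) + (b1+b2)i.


Real: 1.1 + 13.8 = 14.9
Imag: -1 + 19.3 = 18.3

14.9000 + 18.3000i


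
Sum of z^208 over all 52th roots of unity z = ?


The roots are w_k = w^k with w = e^(2*pi*i/52), and (w^k)^208 = (w^208)^k.
So S = 1 + u + u^2 + ... + u^(51) with u = w^208.
208 = 4*52 + 0, so 208 is a multiple of 52 and u = (w^52)^4 = 1.
Every one of the 52 terms equals 1: S = 52

S = 52


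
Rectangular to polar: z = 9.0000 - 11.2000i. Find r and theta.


r = sqrt(81+125.44) = sqrt(206.44) = 14.3680
theta = atan2(-11.2, 9) = -51.2156 degrees

r = 14.3680, theta = -51.2156 degrees


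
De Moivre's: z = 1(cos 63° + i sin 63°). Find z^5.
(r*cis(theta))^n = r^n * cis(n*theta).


r^5 = 1^5 = 1
n*theta = 5*63° = 315° = 315° (mod 360)
a = 1*cos(315°) = 0.7071
b = 1*sin(315°) = -0.7071

1 cis(315°) = 0.7071 - 0.7071i


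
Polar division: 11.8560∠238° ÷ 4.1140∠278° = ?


r = 11.8560 / 4.1140 = 2.8819
theta = 238° - 278° = -40° = 320° (mod 360)

2.8819 cis(320°)


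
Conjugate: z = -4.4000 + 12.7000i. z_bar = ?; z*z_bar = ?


z_bar = -4.4000 - 12.7000i
z*z_bar = (-4.4)^2 + 12.7^2 = 19.36 + 161.29 = 180.65

z_bar = -4.4000 - 12.7000i, z*z_bar = 180.65


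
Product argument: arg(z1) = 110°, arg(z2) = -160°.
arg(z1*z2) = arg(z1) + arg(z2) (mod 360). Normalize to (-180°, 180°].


arg(z1*z2) = 110° - 160° = -50°
Normalized to (-180°, 180°]: -50°

-50°


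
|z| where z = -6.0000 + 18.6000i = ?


|z| = sqrt((-6)^2 + 18.6^2) = sqrt(36 + 345.96) = sqrt(381.96) = 19.5438

|z| = 19.5438


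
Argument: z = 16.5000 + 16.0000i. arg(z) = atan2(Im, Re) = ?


Re = 16.5, Im = 16
arg = atan2(16, 16.5) = 44.1186 degrees

arg(z) = 44.1186 degrees
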